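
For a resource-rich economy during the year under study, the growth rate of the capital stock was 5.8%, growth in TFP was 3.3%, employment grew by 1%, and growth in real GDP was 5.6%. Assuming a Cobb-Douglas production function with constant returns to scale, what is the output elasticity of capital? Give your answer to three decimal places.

The output elasticity of capital is 0.271.

gY = gA + α·gK + (1−α)·gL, so gY − gA − gL = α(gK − gL).
5.6 − 3.3 − 1 = α × (5.8 − 1).
1.3 = 4.8 α, so α = 0.27083.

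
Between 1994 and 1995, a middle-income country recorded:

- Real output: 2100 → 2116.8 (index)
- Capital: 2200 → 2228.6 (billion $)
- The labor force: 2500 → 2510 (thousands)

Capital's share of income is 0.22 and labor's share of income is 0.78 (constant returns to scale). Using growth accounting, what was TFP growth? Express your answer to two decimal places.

Real output growth = (2116.8 − 2100) / 2100 = 0.8%.
Capital growth = (2228.6 − 2200) / 2200 = 1.3%.
The labor force growth = (2510 − 2500) / 2500 = 0.4%.
Labor's share = 1 − 0.22 = 0.78.
Capital: 0.22 × 1.3 = 0.286 pp.
The labor force: 0.78 × 0.4 = 0.312 pp.
TFP growth = 0.8 − 0.598 = 0.202%.

0.20%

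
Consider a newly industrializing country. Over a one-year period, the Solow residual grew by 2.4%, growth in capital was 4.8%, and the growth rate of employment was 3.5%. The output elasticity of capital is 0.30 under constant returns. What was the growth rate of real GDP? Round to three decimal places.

6.290%

Labor's share = 1 − 0.3 = 0.7.
Capital: 0.3 × 4.8 = 1.44 pp.
Employment: 0.7 × 3.5 = 2.45 pp.
Output growth = 2.4 + 3.89 = 6.29%.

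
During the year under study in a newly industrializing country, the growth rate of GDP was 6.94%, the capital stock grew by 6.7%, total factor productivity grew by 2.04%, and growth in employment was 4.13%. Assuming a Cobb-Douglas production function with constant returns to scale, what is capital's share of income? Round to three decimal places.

Capital's share of income is 0.300.

gY = gA + α·gK + (1−α)·gL, so gY − gA − gL = α(gK − gL).
6.94 − 2.04 − 4.13 = α × (6.7 − 4.13).
0.77 = 2.57 α, so α = 0.29961.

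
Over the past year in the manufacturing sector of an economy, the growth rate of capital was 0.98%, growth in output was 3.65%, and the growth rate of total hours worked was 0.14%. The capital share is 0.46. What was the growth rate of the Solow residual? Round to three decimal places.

3.124%

Labor's share = 1 − 0.46 = 0.54.
Capital: 0.46 × 0.98 = 0.4508 pp.
Total hours worked: 0.54 × 0.14 = 0.0756 pp.
TFP growth = 3.65 − 0.5264 = 3.1236%.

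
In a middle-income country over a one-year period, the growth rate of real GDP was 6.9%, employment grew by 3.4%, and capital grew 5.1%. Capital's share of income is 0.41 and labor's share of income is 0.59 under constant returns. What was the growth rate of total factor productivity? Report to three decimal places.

Labor's share = 1 − 0.41 = 0.59.
Capital: 0.41 × 5.1 = 2.091 pp.
Employment: 0.59 × 3.4 = 2.006 pp.
TFP growth = 6.9 − 4.097 = 2.803%.

2.803%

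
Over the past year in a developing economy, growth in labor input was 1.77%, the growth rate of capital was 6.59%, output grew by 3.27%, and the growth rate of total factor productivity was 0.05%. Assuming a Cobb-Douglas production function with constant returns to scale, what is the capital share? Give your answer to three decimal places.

gY = gA + α·gK + (1−α)·gL, so gY − gA − gL = α(gK − gL).
3.27 − 0.05 − 1.77 = α × (6.59 − 1.77).
1.45 = 4.82 α, so α = 0.30083.

α = 0.301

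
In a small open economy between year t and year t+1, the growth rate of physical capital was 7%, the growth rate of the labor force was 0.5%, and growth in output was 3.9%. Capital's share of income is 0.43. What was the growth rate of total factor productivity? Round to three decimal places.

Labor's share = 1 − 0.43 = 0.57.
Physical capital: 0.43 × 7 = 3.01 pp.
The labor force: 0.57 × 0.5 = 0.285 pp.
TFP growth = 3.9 − 3.295 = 0.605%.

0.605%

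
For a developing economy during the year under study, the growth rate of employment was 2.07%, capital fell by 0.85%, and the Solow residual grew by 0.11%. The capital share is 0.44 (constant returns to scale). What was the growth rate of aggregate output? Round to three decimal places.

0.895%

Labor's share = 1 − 0.44 = 0.56.
Capital: 0.44 × (-0.85) = -0.374 pp.
Employment: 0.56 × 2.07 = 1.1592 pp.
Output growth = 0.11 + 0.7852 = 0.8952%.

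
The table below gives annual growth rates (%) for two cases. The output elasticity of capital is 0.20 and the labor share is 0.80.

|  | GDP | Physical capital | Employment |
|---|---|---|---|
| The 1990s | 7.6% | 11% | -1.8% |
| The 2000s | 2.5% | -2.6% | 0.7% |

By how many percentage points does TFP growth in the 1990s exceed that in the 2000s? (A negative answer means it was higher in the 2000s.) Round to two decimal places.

4.38 percentage points

Labor's share = 1 − 0.2 = 0.8.
The 1990s: TFP = 7.6 − 2.2 + 1.44 = 6.84%.
The 2000s: TFP = 2.5 + 0.52 − 0.56 = 2.46%.
Difference = 6.84 − (2.46) = 4.38 pp.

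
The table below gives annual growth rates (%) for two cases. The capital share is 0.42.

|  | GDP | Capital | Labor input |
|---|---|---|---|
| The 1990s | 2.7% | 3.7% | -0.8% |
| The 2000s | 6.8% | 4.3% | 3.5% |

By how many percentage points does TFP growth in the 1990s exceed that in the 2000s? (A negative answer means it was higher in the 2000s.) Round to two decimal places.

Labor's share = 1 − 0.42 = 0.58.
The 1990s: TFP = 2.7 − 1.554 + 0.464 = 1.61%.
The 2000s: TFP = 6.8 − 1.806 − 2.03 = 2.964%.
Difference = 1.61 − (2.964) = -1.354 pp.

-1.35 percentage points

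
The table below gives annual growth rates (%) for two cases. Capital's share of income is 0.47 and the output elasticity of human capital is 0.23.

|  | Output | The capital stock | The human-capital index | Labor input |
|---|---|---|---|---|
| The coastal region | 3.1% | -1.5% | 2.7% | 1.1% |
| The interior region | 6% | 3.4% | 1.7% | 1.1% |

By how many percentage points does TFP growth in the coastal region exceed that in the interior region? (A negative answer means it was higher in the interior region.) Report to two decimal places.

Labor's share = 1 − 0.47 − 0.23 = 0.3.
The coastal region: TFP = 3.1 + 0.705 − 0.621 − 0.33 = 2.854%.
The interior region: TFP = 6 − 1.598 − 0.391 − 0.33 = 3.681%.
Difference = 2.854 − (3.681) = -0.827 pp.

-0.83 percentage points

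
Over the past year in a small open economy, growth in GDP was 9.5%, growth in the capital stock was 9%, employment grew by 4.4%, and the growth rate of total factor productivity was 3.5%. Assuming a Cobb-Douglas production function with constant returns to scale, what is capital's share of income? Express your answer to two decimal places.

gY = gA + α·gK + (1−α)·gL, so gY − gA − gL = α(gK − gL).
9.5 − 3.5 − 4.4 = α × (9 − 4.4).
1.6 = 4.6 α, so α = 0.3478.

α = 0.35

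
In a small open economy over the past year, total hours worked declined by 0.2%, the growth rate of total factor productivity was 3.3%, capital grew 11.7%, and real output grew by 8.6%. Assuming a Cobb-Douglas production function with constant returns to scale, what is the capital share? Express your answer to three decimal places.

The capital share is 0.462.

gY = gA + α·gK + (1−α)·gL, so gY − gA − gL = α(gK − gL).
8.6 − 3.3 + 0.2 = α × (11.7 − (-0.2)).
5.5 = 11.9 α, so α = 0.46218.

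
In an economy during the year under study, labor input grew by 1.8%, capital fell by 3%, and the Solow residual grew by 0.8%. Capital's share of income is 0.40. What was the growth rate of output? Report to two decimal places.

Labor's share = 1 − 0.4 = 0.6.
Capital: 0.4 × (-3) = -1.2 pp.
Labor input: 0.6 × 1.8 = 1.08 pp.
Output growth = 0.8 + (-0.12) = 0.68%.

0.68%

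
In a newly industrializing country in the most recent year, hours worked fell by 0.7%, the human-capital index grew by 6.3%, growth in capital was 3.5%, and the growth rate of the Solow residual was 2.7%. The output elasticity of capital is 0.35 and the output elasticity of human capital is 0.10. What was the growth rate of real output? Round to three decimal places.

Labor's share = 1 − 0.35 − 0.1 = 0.55.
Capital: 0.35 × 3.5 = 1.225 pp.
The human-capital index: 0.1 × 6.3 = 0.63 pp.
Hours worked: 0.55 × (-0.7) = -0.385 pp.
Output growth = 2.7 + 1.47 = 4.17%.

4.170%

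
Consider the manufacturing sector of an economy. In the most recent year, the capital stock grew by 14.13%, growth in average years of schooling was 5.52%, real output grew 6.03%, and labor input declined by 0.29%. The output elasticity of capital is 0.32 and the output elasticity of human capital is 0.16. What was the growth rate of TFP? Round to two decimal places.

TFP growth was 0.78%.

Labor's share = 1 − 0.32 − 0.16 = 0.52.
The capital stock: 0.32 × 14.13 = 4.5216 pp.
Average years of schooling: 0.16 × 5.52 = 0.8832 pp.
Labor input: 0.52 × (-0.29) = -0.1508 pp.
TFP growth = 6.03 − 5.254 = 0.776%.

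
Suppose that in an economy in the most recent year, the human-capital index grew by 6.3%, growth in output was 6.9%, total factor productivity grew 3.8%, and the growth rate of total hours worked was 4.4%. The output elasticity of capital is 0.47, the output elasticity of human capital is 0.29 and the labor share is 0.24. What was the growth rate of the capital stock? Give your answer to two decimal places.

The capital stock growth was 0.46%.

Labor's share = 1 − 0.47 − 0.29 = 0.24.
gY = gA + 0.29×6.3 + 0.24×4.4 + 0.47×g.
0.47×g = 6.9 − 3.8 − 2.883 = 0.217.
g = 0.217 / 0.47 = 0.4617%.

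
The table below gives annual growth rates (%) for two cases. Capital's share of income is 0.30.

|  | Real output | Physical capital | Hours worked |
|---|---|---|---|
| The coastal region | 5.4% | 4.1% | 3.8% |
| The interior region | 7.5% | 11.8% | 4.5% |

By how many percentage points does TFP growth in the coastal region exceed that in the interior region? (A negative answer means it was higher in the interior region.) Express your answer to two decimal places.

0.70 percentage points

Labor's share = 1 − 0.3 = 0.7.
The coastal region: TFP = 5.4 − 1.23 − 2.66 = 1.51%.
The interior region: TFP = 7.5 − 3.54 − 3.15 = 0.81%.
Difference = 1.51 − (0.81) = 0.7 pp.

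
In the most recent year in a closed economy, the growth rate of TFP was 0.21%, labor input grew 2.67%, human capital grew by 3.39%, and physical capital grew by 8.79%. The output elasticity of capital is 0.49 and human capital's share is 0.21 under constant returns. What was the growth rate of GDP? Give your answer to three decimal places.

Labor's share = 1 − 0.49 − 0.21 = 0.3.
Physical capital: 0.49 × 8.79 = 4.3071 pp.
Human capital: 0.21 × 3.39 = 0.7119 pp.
Labor input: 0.3 × 2.67 = 0.801 pp.
Output growth = 0.21 + 5.82 = 6.03%.

6.030%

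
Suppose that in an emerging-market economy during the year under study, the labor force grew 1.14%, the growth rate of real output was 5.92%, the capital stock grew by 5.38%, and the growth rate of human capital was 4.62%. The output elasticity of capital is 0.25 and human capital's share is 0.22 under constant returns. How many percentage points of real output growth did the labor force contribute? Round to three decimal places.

Labor's share = 1 − 0.25 − 0.22 = 0.53.
Contribution = share × growth = 0.53 × 1.14 = 0.6042 pp.

0.604 pp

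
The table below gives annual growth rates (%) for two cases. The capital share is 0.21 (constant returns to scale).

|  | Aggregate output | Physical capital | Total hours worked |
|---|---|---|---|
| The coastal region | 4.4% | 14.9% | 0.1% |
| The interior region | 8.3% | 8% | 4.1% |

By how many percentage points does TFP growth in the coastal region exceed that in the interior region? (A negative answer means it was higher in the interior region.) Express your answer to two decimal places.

Labor's share = 1 − 0.21 = 0.79.
The coastal region: TFP = 4.4 − 3.129 − 0.079 = 1.192%.
The interior region: TFP = 8.3 − 1.68 − 3.239 = 3.381%.
Difference = 1.192 − (3.381) = -2.189 pp.

-2.19 percentage points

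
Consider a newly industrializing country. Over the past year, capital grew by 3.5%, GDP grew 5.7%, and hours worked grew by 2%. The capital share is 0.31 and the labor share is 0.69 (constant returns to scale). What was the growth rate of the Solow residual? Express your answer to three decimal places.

Labor's share = 1 − 0.31 = 0.69.
Capital: 0.31 × 3.5 = 1.085 pp.
Hours worked: 0.69 × 2 = 1.38 pp.
TFP growth = 5.7 − 2.465 = 3.235%.

3.235%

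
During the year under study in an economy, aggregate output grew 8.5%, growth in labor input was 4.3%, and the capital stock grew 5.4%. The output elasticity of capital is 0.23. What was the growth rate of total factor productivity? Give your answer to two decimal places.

Total factor productivity growth was 3.95%.

Labor's share = 1 − 0.23 = 0.77.
The capital stock: 0.23 × 5.4 = 1.242 pp.
Labor input: 0.77 × 4.3 = 3.311 pp.
TFP growth = 8.5 − 4.553 = 3.947%.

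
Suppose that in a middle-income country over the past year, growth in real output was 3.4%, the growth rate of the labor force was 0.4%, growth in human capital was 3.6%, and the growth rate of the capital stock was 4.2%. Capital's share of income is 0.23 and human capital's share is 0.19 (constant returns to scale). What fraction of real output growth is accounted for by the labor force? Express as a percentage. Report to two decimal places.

6.82%

Labor's share = 1 − 0.23 − 0.19 = 0.58.
The labor force contributed 0.58 × 0.4 = 0.232 pp.
Share of growth = 0.232 / 3.4 × 100 = 6.8235%.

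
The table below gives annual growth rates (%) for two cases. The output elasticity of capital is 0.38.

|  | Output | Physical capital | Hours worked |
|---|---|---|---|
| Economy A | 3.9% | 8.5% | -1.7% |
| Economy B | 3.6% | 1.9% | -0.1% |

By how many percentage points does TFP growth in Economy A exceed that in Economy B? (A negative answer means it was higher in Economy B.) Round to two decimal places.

Labor's share = 1 − 0.38 = 0.62.
Economy A: TFP = 3.9 − 3.23 + 1.054 = 1.724%.
Economy B: TFP = 3.6 − 0.722 + 0.062 = 2.94%.
Difference = 1.724 − (2.94) = -1.216 pp.

-1.22 percentage points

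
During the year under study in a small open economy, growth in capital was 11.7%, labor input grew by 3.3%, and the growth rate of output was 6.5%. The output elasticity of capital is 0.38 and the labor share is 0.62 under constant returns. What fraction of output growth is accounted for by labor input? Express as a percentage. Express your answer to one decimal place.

Labor's share = 1 − 0.38 = 0.62.
Labor input contributed 0.62 × 3.3 = 2.046 pp.
Share of growth = 2.046 / 6.5 × 100 = 31.477%.

31.5%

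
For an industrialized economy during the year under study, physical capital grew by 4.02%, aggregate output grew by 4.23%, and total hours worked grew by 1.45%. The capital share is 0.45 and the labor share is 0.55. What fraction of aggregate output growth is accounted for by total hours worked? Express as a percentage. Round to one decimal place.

Labor's share = 1 − 0.45 = 0.55.
Total hours worked contributed 0.55 × 1.45 = 0.7975 pp.
Share of growth = 0.7975 / 4.23 × 100 = 18.853%.

18.9%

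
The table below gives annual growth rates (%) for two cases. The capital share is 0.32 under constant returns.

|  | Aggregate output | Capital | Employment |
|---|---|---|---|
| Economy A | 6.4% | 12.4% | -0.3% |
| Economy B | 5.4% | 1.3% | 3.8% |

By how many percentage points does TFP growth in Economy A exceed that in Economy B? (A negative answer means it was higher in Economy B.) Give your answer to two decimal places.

0.24 percentage points

Labor's share = 1 − 0.32 = 0.68.
Economy A: TFP = 6.4 − 3.968 + 0.204 = 2.636%.
Economy B: TFP = 5.4 − 0.416 − 2.584 = 2.4%.
Difference = 2.636 − (2.4) = 0.236 pp.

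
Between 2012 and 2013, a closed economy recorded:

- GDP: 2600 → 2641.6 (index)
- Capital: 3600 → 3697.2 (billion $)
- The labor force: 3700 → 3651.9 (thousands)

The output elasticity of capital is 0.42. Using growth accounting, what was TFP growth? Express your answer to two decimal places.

1.22%

GDP growth = (2641.6 − 2600) / 2600 = 1.6%.
Capital growth = (3697.2 − 3600) / 3600 = 2.7%.
The labor force growth = (3651.9 − 3700) / 3700 = -1.3%.
Labor's share = 1 − 0.42 = 0.58.
Capital: 0.42 × 2.7 = 1.134 pp.
The labor force: 0.58 × (-1.3) = -0.754 pp.
TFP growth = 1.6 − 0.38 = 1.22%.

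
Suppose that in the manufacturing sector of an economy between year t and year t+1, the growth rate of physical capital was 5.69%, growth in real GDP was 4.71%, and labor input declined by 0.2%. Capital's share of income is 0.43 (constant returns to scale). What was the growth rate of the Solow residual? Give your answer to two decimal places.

The Solow residual grew 2.38%.

Labor's share = 1 − 0.43 = 0.57.
Physical capital: 0.43 × 5.69 = 2.4467 pp.
Labor input: 0.57 × (-0.2) = -0.114 pp.
TFP growth = 4.71 − 2.3327 = 2.3773%.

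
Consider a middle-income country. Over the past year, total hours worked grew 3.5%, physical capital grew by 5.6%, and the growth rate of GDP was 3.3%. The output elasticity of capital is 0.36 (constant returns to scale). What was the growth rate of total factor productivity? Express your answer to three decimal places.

-0.956%

Labor's share = 1 − 0.36 = 0.64.
Physical capital: 0.36 × 5.6 = 2.016 pp.
Total hours worked: 0.64 × 3.5 = 2.24 pp.
TFP growth = 3.3 − 4.256 = -0.956%.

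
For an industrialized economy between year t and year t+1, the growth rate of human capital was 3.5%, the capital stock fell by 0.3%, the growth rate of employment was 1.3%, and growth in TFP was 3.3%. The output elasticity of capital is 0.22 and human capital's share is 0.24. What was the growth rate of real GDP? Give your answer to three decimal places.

Labor's share = 1 − 0.22 − 0.24 = 0.54.
The capital stock: 0.22 × (-0.3) = -0.066 pp.
Human capital: 0.24 × 3.5 = 0.84 pp.
Employment: 0.54 × 1.3 = 0.702 pp.
Output growth = 3.3 + 1.476 = 4.776%.

4.776%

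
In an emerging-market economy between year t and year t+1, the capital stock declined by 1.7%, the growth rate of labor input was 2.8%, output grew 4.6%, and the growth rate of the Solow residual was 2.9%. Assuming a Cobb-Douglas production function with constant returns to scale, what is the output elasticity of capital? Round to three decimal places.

α = 0.244

gY = gA + α·gK + (1−α)·gL, so gY − gA − gL = α(gK − gL).
4.6 − 2.9 − 2.8 = α × (-1.7 − 2.8).
-1.1 = -4.5 α, so α = 0.24444.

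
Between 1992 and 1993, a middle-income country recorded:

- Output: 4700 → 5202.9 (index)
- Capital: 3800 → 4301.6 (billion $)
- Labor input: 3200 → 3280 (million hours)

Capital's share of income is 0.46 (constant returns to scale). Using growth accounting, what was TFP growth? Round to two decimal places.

Output growth = (5202.9 − 4700) / 4700 = 10.7%.
Capital growth = (4301.6 − 3800) / 3800 = 13.2%.
Labor input growth = (3280 − 3200) / 3200 = 2.5%.
Labor's share = 1 − 0.46 = 0.54.
Capital: 0.46 × 13.2 = 6.072 pp.
Labor input: 0.54 × 2.5 = 1.35 pp.
TFP growth = 10.7 − 7.422 = 3.278%.

TFP growth was 3.28%.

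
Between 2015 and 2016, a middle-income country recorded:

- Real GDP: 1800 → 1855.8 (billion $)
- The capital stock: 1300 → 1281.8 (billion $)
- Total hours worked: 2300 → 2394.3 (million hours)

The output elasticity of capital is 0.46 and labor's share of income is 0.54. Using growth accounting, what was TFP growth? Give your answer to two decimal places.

Real GDP growth = (1855.8 − 1800) / 1800 = 3.1%.
The capital stock growth = (1281.8 − 1300) / 1300 = -1.4%.
Total hours worked growth = (2394.3 − 2300) / 2300 = 4.1%.
Labor's share = 1 − 0.46 = 0.54.
The capital stock: 0.46 × (-1.4) = -0.644 pp.
Total hours worked: 0.54 × 4.1 = 2.214 pp.
TFP growth = 3.1 − 1.57 = 1.53%.

1.53%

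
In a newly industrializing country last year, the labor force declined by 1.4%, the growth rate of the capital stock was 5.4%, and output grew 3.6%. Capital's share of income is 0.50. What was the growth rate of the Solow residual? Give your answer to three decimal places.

The Solow residual grew 1.600%.

Labor's share = 1 − 0.5 = 0.5.
The capital stock: 0.5 × 5.4 = 2.7 pp.
The labor force: 0.5 × (-1.4) = -0.7 pp.
TFP growth = 3.6 − 2 = 1.6%.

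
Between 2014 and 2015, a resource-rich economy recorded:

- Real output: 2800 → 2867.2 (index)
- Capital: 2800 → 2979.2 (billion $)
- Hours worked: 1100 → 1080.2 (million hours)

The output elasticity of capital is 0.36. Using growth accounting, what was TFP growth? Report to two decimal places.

Real output growth = (2867.2 − 2800) / 2800 = 2.4%.
Capital growth = (2979.2 − 2800) / 2800 = 6.4%.
Hours worked growth = (1080.2 − 1100) / 1100 = -1.8%.
Labor's share = 1 − 0.36 = 0.64.
Capital: 0.36 × 6.4 = 2.304 pp.
Hours worked: 0.64 × (-1.8) = -1.152 pp.
TFP growth = 2.4 − 1.152 = 1.248%.

1.25%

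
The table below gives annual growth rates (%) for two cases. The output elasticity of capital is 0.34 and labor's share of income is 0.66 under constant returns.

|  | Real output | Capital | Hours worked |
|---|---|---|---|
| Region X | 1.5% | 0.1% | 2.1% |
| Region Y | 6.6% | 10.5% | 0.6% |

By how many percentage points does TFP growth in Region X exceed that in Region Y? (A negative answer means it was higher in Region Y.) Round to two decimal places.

Labor's share = 1 − 0.34 = 0.66.
Region X: TFP = 1.5 − 0.034 − 1.386 = 0.08%.
Region Y: TFP = 6.6 − 3.57 − 0.396 = 2.634%.
Difference = 0.08 − (2.634) = -2.554 pp.

-2.55 percentage points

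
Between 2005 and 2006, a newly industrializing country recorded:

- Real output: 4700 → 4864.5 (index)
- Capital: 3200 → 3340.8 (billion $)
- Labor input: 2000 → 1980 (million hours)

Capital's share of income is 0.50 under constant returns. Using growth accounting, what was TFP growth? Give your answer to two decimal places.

Real output growth = (4864.5 − 4700) / 4700 = 3.5%.
Capital growth = (3340.8 − 3200) / 3200 = 4.4%.
Labor input growth = (1980 − 2000) / 2000 = -1%.
Labor's share = 1 − 0.5 = 0.5.
Capital: 0.5 × 4.4 = 2.2 pp.
Labor input: 0.5 × (-1) = -0.5 pp.
TFP growth = 3.5 − 1.7 = 1.8%.

1.80%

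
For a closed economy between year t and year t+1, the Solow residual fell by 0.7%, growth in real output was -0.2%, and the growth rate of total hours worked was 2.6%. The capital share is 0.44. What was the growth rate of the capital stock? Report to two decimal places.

-2.17%

Labor's share = 1 − 0.44 = 0.56.
gY = gA + 0.56×2.6 + 0.44×g.
0.44×g = -0.2 + 0.7 − 1.456 = -0.956.
g = -0.956 / 0.44 = -2.1727%.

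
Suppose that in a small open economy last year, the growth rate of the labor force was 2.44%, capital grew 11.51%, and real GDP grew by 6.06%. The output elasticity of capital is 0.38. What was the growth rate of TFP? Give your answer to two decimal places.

Labor's share = 1 − 0.38 = 0.62.
Capital: 0.38 × 11.51 = 4.3738 pp.
The labor force: 0.62 × 2.44 = 1.5128 pp.
TFP growth = 6.06 − 5.8866 = 0.1734%.

0.17%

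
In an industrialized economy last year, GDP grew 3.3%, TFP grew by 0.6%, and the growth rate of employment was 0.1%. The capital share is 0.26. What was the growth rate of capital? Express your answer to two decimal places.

Capital grew 10.10%.

Labor's share = 1 − 0.26 = 0.74.
gY = gA + 0.74×0.1 + 0.26×g.
0.26×g = 3.3 − 0.6 − 0.074 = 2.626.
g = 2.626 / 0.26 = 10.1%.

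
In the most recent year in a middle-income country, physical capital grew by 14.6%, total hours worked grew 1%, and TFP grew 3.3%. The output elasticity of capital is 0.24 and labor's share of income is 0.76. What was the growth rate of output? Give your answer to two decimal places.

7.56%

Labor's share = 1 − 0.24 = 0.76.
Physical capital: 0.24 × 14.6 = 3.504 pp.
Total hours worked: 0.76 × 1 = 0.76 pp.
Output growth = 3.3 + 4.264 = 7.564%.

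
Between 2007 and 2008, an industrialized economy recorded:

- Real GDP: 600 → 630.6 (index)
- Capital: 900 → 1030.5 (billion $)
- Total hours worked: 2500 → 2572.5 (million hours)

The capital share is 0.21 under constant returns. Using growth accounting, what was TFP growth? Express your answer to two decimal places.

Real GDP growth = (630.6 − 600) / 600 = 5.1%.
Capital growth = (1030.5 − 900) / 900 = 14.5%.
Total hours worked growth = (2572.5 − 2500) / 2500 = 2.9%.
Labor's share = 1 − 0.21 = 0.79.
Capital: 0.21 × 14.5 = 3.045 pp.
Total hours worked: 0.79 × 2.9 = 2.291 pp.
TFP growth = 5.1 − 5.336 = -0.236%.

-0.24%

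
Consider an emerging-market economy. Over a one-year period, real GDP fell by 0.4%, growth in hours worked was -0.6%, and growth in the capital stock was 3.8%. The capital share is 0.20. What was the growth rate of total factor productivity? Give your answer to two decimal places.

-0.68%

Labor's share = 1 − 0.2 = 0.8.
The capital stock: 0.2 × 3.8 = 0.76 pp.
Hours worked: 0.8 × (-0.6) = -0.48 pp.
TFP growth = -0.4 − 0.28 = -0.68%.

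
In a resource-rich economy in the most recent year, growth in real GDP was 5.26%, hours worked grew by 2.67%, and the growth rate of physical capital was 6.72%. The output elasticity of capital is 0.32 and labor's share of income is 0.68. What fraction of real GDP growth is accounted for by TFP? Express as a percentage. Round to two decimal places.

Labor's share = 1 − 0.32 = 0.68.
Physical capital: 0.32 × 6.72 = 2.1504 pp.
Hours worked: 0.68 × 2.67 = 1.8156 pp.
TFP growth = 5.26 − 3.966 = 1.294%.
TFP share of growth = 1.294 / 5.26 × 100 = 24.6008%.

24.60%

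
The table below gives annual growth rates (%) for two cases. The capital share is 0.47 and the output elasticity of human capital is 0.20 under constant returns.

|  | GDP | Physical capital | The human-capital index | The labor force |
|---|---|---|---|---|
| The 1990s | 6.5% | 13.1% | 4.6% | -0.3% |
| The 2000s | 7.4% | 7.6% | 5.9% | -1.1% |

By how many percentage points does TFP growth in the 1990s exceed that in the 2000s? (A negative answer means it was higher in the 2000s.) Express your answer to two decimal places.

Labor's share = 1 − 0.47 − 0.2 = 0.33.
The 1990s: TFP = 6.5 − 6.157 − 0.92 + 0.099 = -0.478%.
The 2000s: TFP = 7.4 − 3.572 − 1.18 + 0.363 = 3.011%.
Difference = -0.478 − (3.011) = -3.489 pp.

-3.49 percentage points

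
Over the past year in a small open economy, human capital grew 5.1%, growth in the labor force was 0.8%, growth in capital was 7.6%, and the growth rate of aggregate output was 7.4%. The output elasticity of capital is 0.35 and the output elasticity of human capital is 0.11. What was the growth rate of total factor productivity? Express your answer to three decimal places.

Labor's share = 1 − 0.35 − 0.11 = 0.54.
Capital: 0.35 × 7.6 = 2.66 pp.
Human capital: 0.11 × 5.1 = 0.561 pp.
The labor force: 0.54 × 0.8 = 0.432 pp.
TFP growth = 7.4 − 3.653 = 3.747%.

3.747%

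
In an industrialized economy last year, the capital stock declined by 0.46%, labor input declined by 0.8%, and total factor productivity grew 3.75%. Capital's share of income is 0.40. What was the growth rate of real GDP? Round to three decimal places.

3.086%

Labor's share = 1 − 0.4 = 0.6.
The capital stock: 0.4 × (-0.46) = -0.184 pp.
Labor input: 0.6 × (-0.8) = -0.48 pp.
Output growth = 3.75 + (-0.664) = 3.086%.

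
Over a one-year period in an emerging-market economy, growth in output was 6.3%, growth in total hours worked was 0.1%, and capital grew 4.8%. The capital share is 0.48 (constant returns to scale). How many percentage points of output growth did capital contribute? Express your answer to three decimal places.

2.304

Contribution = share × growth = 0.48 × 4.8 = 2.304 pp.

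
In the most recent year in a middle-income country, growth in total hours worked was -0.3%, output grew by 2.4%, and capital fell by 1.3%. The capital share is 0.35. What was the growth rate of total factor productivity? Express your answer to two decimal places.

3.05%

Labor's share = 1 − 0.35 = 0.65.
Capital: 0.35 × (-1.3) = -0.455 pp.
Total hours worked: 0.65 × (-0.3) = -0.195 pp.
TFP growth = 2.4 + 0.65 = 3.05%.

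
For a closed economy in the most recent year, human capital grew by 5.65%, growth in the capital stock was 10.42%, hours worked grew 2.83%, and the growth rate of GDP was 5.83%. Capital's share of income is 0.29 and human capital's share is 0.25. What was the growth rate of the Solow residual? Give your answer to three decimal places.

0.094%

Labor's share = 1 − 0.29 − 0.25 = 0.46.
The capital stock: 0.29 × 10.42 = 3.0218 pp.
Human capital: 0.25 × 5.65 = 1.4125 pp.
Hours worked: 0.46 × 2.83 = 1.3018 pp.
TFP growth = 5.83 − 5.7361 = 0.0939%.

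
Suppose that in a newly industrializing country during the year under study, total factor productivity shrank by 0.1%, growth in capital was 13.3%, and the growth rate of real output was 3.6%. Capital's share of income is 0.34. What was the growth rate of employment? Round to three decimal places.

Labor's share = 1 − 0.34 = 0.66.
gY = gA + 0.34×13.3 + 0.66×g.
0.66×g = 3.6 + 0.1 − 4.522 = -0.822.
g = -0.822 / 0.66 = -1.24545%.

-1.245%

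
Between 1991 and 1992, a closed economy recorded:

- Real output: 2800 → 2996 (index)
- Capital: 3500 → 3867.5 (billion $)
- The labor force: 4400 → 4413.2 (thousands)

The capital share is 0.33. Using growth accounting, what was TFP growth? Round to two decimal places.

TFP growth was 3.33%.

Real output growth = (2996 − 2800) / 2800 = 7%.
Capital growth = (3867.5 − 3500) / 3500 = 10.5%.
The labor force growth = (4413.2 − 4400) / 4400 = 0.3%.
Labor's share = 1 − 0.33 = 0.67.
Capital: 0.33 × 10.5 = 3.465 pp.
The labor force: 0.67 × 0.3 = 0.201 pp.
TFP growth = 7 − 3.666 = 3.334%.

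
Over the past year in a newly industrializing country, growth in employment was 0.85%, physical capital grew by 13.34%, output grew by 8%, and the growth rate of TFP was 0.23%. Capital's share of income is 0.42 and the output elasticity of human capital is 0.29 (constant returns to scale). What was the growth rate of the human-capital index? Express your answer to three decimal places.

Labor's share = 1 − 0.42 − 0.29 = 0.29.
gY = gA + 0.42×13.34 + 0.29×0.85 + 0.29×g.
0.29×g = 8 − 0.23 − 5.8493 = 1.9207.
g = 1.9207 / 0.29 = 6.6231%.

The human-capital index growth was 6.623%.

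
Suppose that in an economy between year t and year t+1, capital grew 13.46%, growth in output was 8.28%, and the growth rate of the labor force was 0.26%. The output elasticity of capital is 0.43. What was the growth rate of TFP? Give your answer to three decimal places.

TFP grew 2.344%.

Labor's share = 1 − 0.43 = 0.57.
Capital: 0.43 × 13.46 = 5.7878 pp.
The labor force: 0.57 × 0.26 = 0.1482 pp.
TFP growth = 8.28 − 5.936 = 2.344%.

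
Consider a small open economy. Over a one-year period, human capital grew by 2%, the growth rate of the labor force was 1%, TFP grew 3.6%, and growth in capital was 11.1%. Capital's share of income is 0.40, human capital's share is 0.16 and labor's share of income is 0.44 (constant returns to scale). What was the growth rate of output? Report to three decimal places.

Labor's share = 1 − 0.4 − 0.16 = 0.44.
Capital: 0.4 × 11.1 = 4.44 pp.
Human capital: 0.16 × 2 = 0.32 pp.
The labor force: 0.44 × 1 = 0.44 pp.
Output growth = 3.6 + 5.2 = 8.8%.

8.800%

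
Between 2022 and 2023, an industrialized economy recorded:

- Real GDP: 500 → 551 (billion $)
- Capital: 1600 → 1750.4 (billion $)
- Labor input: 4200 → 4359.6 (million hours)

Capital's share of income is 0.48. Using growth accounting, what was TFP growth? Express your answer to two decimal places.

3.71%

Real GDP growth = (551 − 500) / 500 = 10.2%.
Capital growth = (1750.4 − 1600) / 1600 = 9.4%.
Labor input growth = (4359.6 − 4200) / 4200 = 3.8%.
Labor's share = 1 − 0.48 = 0.52.
Capital: 0.48 × 9.4 = 4.512 pp.
Labor input: 0.52 × 3.8 = 1.976 pp.
TFP growth = 10.2 − 6.488 = 3.712%.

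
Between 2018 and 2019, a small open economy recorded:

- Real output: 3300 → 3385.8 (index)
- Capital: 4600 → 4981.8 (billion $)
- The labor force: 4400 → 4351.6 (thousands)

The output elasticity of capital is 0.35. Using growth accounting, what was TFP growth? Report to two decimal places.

Real output growth = (3385.8 − 3300) / 3300 = 2.6%.
Capital growth = (4981.8 − 4600) / 4600 = 8.3%.
The labor force growth = (4351.6 − 4400) / 4400 = -1.1%.
Labor's share = 1 − 0.35 = 0.65.
Capital: 0.35 × 8.3 = 2.905 pp.
The labor force: 0.65 × (-1.1) = -0.715 pp.
TFP growth = 2.6 − 2.19 = 0.41%.

0.41%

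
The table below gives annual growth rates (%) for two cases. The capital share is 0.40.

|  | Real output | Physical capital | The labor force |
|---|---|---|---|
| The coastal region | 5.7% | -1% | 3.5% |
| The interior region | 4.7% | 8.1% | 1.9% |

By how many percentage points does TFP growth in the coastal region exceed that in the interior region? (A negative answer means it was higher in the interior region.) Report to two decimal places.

Labor's share = 1 − 0.4 = 0.6.
The coastal region: TFP = 5.7 + 0.4 − 2.1 = 4%.
The interior region: TFP = 4.7 − 3.24 − 1.14 = 0.32%.
Difference = 4 − (0.32) = 3.68 pp.

3.68 percentage points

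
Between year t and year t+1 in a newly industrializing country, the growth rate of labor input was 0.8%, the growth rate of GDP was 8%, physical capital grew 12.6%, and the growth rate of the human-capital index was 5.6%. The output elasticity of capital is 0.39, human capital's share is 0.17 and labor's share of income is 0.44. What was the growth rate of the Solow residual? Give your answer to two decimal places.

Labor's share = 1 − 0.39 − 0.17 = 0.44.
Physical capital: 0.39 × 12.6 = 4.914 pp.
The human-capital index: 0.17 × 5.6 = 0.952 pp.
Labor input: 0.44 × 0.8 = 0.352 pp.
TFP growth = 8 − 6.218 = 1.782%.

The Solow residual grew 1.78%.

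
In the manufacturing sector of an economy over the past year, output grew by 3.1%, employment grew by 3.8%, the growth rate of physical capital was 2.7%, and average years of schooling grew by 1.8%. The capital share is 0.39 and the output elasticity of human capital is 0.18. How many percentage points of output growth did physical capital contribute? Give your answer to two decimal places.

Contribution = share × growth = 0.39 × 2.7 = 1.053 pp.

1.05 percentage points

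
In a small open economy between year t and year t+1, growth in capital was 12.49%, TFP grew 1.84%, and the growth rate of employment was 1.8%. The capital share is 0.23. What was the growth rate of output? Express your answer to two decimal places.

Labor's share = 1 − 0.23 = 0.77.
Capital: 0.23 × 12.49 = 2.8727 pp.
Employment: 0.77 × 1.8 = 1.386 pp.
Output growth = 1.84 + 4.2587 = 6.0987%.

6.10%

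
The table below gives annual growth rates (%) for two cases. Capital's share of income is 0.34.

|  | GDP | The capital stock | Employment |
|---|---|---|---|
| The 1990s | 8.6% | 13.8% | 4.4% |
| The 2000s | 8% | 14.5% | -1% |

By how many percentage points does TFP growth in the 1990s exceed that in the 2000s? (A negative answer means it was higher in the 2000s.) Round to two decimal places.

Labor's share = 1 − 0.34 = 0.66.
The 1990s: TFP = 8.6 − 4.692 − 2.904 = 1.004%.
The 2000s: TFP = 8 − 4.93 + 0.66 = 3.73%.
Difference = 1.004 − (3.73) = -2.726 pp.

-2.73 percentage points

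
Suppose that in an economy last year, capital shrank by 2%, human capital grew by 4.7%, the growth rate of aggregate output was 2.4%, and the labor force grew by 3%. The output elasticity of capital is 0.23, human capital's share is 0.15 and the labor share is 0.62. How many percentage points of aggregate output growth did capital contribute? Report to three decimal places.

Contribution = share × growth = 0.23 × (-2) = -0.46 pp.

-0.460 percentage points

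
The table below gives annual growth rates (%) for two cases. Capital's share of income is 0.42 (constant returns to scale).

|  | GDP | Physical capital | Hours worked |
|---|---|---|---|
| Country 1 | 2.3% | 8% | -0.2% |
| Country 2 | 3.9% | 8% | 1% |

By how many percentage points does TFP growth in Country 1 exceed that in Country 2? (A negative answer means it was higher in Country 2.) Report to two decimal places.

-0.90 percentage points

Labor's share = 1 − 0.42 = 0.58.
Country 1: TFP = 2.3 − 3.36 + 0.116 = -0.944%.
Country 2: TFP = 3.9 − 3.36 − 0.58 = -0.04%.
Difference = -0.944 − (-0.04) = -0.904 pp.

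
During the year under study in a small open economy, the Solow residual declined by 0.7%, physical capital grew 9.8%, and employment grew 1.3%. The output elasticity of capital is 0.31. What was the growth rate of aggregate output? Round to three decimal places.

3.235%

Labor's share = 1 − 0.31 = 0.69.
Physical capital: 0.31 × 9.8 = 3.038 pp.
Employment: 0.69 × 1.3 = 0.897 pp.
Output growth = -0.7 + 3.935 = 3.235%.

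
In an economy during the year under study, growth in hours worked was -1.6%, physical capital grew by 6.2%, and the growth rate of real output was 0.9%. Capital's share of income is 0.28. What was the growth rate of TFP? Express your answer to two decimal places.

0.32%

Labor's share = 1 − 0.28 = 0.72.
Physical capital: 0.28 × 6.2 = 1.736 pp.
Hours worked: 0.72 × (-1.6) = -1.152 pp.
TFP growth = 0.9 − 0.584 = 0.316%.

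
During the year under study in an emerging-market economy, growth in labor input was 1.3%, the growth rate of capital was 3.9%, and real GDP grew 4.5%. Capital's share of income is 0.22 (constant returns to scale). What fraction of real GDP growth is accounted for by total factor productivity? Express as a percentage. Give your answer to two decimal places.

Labor's share = 1 − 0.22 = 0.78.
Capital: 0.22 × 3.9 = 0.858 pp.
Labor input: 0.78 × 1.3 = 1.014 pp.
TFP growth = 4.5 − 1.872 = 2.628%.
TFP share of growth = 2.628 / 4.5 × 100 = 58.4%.

Total factor productivity accounted for 58.40% of growth.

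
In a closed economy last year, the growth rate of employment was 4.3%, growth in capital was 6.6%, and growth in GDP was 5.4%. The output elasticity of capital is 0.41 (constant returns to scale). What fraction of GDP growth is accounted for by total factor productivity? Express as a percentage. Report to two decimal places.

Labor's share = 1 − 0.41 = 0.59.
Capital: 0.41 × 6.6 = 2.706 pp.
Employment: 0.59 × 4.3 = 2.537 pp.
TFP growth = 5.4 − 5.243 = 0.157%.
TFP share of growth = 0.157 / 5.4 × 100 = 2.9074%.

Total factor productivity accounted for 2.91% of growth.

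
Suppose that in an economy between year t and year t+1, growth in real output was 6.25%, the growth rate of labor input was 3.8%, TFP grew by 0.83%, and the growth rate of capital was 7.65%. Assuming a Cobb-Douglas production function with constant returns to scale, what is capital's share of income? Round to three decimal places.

gY = gA + α·gK + (1−α)·gL, so gY − gA − gL = α(gK − gL).
6.25 − 0.83 − 3.8 = α × (7.65 − 3.8).
1.62 = 3.85 α, so α = 0.42078.

Capital's share of income is 0.421.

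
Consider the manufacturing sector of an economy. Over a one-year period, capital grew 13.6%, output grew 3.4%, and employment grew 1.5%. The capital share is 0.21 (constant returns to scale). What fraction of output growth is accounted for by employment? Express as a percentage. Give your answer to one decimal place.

34.9%

Labor's share = 1 − 0.21 = 0.79.
Employment contributed 0.79 × 1.5 = 1.185 pp.
Share of growth = 1.185 / 3.4 × 100 = 34.853%.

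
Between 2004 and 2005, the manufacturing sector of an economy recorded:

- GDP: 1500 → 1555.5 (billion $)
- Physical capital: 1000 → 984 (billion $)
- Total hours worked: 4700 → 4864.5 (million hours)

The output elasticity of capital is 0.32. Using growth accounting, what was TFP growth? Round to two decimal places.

GDP growth = (1555.5 − 1500) / 1500 = 3.7%.
Physical capital growth = (984 − 1000) / 1000 = -1.6%.
Total hours worked growth = (4864.5 − 4700) / 4700 = 3.5%.
Labor's share = 1 − 0.32 = 0.68.
Physical capital: 0.32 × (-1.6) = -0.512 pp.
Total hours worked: 0.68 × 3.5 = 2.38 pp.
TFP growth = 3.7 − 1.868 = 1.832%.

1.83%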